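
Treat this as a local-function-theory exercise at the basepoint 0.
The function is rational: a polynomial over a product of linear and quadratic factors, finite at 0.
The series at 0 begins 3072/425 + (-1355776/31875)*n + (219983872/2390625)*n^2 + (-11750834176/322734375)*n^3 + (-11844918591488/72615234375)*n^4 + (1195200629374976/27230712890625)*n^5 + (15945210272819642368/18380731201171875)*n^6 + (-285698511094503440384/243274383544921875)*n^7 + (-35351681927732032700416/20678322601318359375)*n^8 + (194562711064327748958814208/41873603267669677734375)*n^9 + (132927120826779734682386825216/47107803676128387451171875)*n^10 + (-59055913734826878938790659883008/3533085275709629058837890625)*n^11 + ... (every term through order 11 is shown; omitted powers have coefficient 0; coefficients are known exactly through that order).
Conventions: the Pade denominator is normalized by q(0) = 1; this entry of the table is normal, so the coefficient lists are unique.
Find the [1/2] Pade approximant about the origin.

The Pade approximant has numerator coefficients [3072/425, -5210947584/267675625]; denominator coefficients [1, 18089084/5668425, 7713461804/1275395625].

Taylor coefficients needed (read off): a_0 = 3072/425, a_1 = -1355776/31875, a_2 = 219983872/2390625, a_3 = -11750834176/322734375.
Write the denominator as Q(n) = 1 + q1*n + q2*n^2. Requiring Q*f - P = O(n^4) with deg P <= 1 kills the coefficients of n^2..n^3 in Q*f:
  n^2: a_2 + q1*a_1 + q2*a_0 = 0, i.e. 219983872/2390625 + (-1355776/31875)*q1 + (3072/425)*q2 = 0.
  n^3: a_3 + q1*a_2 + q2*a_1 = 0, i.e. -11750834176/322734375 + (219983872/2390625)*q1 + (-1355776/31875)*q2 = 0.
Solving this linear system: q1 = 18089084/5668425, q2 = 7713461804/1275395625.
The numerator is Q*f truncated at degree 1: P0 = a_0 = 3072/425; P1 = a_1 + q1*a_0 = -5210947584/267675625.


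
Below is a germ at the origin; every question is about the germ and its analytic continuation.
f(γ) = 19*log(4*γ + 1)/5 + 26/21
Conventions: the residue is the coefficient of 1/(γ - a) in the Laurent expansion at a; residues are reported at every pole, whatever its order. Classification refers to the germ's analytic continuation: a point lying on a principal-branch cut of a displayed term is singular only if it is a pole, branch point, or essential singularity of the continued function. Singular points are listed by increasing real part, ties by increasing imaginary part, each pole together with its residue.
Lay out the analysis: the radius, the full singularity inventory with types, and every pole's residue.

Radius of convergence at 0: 1/4.
At -1/4: a logarithmic branch point.

Branch term (19/5)*log(1 - γ/(-1/4)): its argument vanishes at γ = -1/4, a logarithmic branch point, modulus 1/4.
The radius of convergence is the smallest modulus among the singular points: 1/4.


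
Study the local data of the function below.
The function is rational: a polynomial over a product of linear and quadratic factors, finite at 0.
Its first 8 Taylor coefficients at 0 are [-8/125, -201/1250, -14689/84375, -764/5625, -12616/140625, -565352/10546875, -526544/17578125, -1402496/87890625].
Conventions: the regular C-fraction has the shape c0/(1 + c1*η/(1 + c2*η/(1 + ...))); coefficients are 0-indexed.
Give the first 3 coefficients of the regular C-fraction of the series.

The regular C-fraction coefficients are [-8/125, -201/80, 620779/434160].

Taylor coefficients (read off): a_0 = -8/125, a_1 = -201/1250, a_2 = -14689/84375.
c0 = a_0 = -8/125. Peel one level at a time: if S = 1 + c*η/S' with S'(0) = 1, then c is the η-coefficient of S and S' = c*η/(S - 1).
S_1 = c0/f = 1 + (-201/80)*η + (620779/172800)*η^2 + ...; c1 = -201/80.
S_2 = c1*η/(S_1 - 1) = 1 + (620779/434160)*η + ...; c2 = 620779/434160.


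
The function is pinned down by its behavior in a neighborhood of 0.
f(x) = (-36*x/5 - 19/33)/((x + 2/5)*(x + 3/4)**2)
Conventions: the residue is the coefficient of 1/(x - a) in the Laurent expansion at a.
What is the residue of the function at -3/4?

At the order-2 pole -3/4 set g(x) = (x - (-3/4))^2*f(x) = (-36*x/5 - 19/33)/(x + 2/5).
Order-2 pole: residue = g'(a); g'(-3/4) = -30416/1617, so the residue is -30416/1617.

The residue is -30416/1617.


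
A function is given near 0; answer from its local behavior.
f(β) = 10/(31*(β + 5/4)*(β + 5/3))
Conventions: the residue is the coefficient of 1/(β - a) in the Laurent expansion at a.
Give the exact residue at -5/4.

At the order-1 pole -5/4 set g(β) = (β - (-5/4))*f(β) = 10/(31*(β + 5/3)).
Simple pole: residue = g(a) at a = -5/4, which is 24/31.

The residue is 24/31.


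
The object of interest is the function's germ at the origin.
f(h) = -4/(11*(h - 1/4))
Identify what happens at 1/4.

The point is a pole of order 1.

The denominator factor h - 1/4 vanishes at 1/4 and appears to the power 1; the numerator there equals -4/11, nonzero, and no other factor vanishes.
Hence a pole whose order is the multiplicity, 1.


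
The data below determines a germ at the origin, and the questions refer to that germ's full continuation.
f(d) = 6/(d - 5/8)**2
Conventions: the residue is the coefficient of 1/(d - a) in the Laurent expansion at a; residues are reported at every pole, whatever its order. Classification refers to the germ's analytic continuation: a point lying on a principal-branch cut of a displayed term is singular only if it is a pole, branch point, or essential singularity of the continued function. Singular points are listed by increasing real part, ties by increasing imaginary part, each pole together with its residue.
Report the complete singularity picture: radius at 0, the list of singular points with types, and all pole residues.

Denominator factor (d - 5/8)^2: pole of order 2 at 5/8, modulus 5/8.
The radius of convergence is the smallest modulus among the singular points: 5/8.
At the order-2 pole 5/8 set g(d) = (d - (5/8))^2*f(d) = 6.
Order-2 pole: residue = g'(a); g'(5/8) = 0, so the residue is 0.

Radius of convergence at 0: 5/8.
At 5/8: a pole of order 2; residue 0.


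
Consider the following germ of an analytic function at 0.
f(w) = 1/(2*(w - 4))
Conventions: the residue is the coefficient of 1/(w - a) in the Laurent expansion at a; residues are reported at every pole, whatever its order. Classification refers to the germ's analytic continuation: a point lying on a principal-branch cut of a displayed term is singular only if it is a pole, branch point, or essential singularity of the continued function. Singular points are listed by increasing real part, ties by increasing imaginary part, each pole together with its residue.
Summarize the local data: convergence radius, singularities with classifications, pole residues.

Denominator factor (w - 4): pole of order 1 at 4, modulus 4.
The radius of convergence is the smallest modulus among the singular points: 4.
At the order-1 pole 4 set g(w) = (w - (4))*f(w) = 1/2.
Simple pole: residue = g(a) at a = 4, which is 1/2.

Radius of convergence at 0: 4.
At 4: a pole of order 1; residue 1/2.


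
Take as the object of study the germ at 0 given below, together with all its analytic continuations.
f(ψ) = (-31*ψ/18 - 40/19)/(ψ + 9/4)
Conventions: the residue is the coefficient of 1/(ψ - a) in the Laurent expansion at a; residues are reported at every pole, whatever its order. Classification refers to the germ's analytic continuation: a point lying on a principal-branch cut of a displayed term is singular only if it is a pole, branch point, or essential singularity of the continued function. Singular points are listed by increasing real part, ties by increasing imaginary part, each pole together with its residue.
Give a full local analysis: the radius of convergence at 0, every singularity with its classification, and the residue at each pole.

Denominator factor (ψ + 9/4): pole of order 1 at -9/4, modulus 9/4.
The radius of convergence is the smallest modulus among the singular points: 9/4.
At the order-1 pole -9/4 set g(ψ) = (ψ - (-9/4))*f(ψ) = -31*ψ/18 - 40/19.
Simple pole: residue = g(a) at a = -9/4, which is 269/152.

Radius of convergence at 0: 9/4.
At -9/4: a pole of order 1; residue 269/152.


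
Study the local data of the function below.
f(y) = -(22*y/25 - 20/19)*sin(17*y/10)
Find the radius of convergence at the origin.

The radius of convergence is infinite.

The factor -sin(17*y/10) is entire and contributes no finite singular point.
The polynomial part has no poles.
No finite singular points: the Taylor series at 0 converges everywhere.


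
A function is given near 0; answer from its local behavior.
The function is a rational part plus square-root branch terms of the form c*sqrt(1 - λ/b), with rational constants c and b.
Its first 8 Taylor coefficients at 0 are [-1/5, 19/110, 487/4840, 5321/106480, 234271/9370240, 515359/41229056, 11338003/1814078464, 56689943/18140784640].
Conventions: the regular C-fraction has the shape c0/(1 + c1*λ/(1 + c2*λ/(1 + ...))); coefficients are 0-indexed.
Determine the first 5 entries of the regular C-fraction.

Taylor coefficients (read off): a_0 = -1/5, a_1 = 19/110, a_2 = 487/4840, a_3 = 5321/106480, a_4 = 234271/9370240.
c0 = a_0 = -1/5. Peel one level at a time: if S = 1 + c*λ/S' with S'(0) = 1, then c is the λ-coefficient of S and S' = c*λ/(S - 1).
S_1 = c0/f = 1 + (19/22)*λ + (1209/968)*λ^2 + ...; c1 = 19/22.
S_2 = c1*λ/(S_1 - 1) = 1 + (-1209/836)*λ + (34971/698896)*λ^2 + ...; c2 = -1209/836.
S_3 = c2*λ/(S_2 - 1) = 1 + (11657/336908)*λ + (-789153/314423824)*λ^2 + ...; c3 = 11657/336908.
S_4 = c3*λ/(S_3 - 1) = 1 + (14993907/206701924)*λ + ...; c4 = 14993907/206701924.

The regular C-fraction coefficients are [-1/5, 19/22, -1209/836, 11657/336908, 14993907/206701924].


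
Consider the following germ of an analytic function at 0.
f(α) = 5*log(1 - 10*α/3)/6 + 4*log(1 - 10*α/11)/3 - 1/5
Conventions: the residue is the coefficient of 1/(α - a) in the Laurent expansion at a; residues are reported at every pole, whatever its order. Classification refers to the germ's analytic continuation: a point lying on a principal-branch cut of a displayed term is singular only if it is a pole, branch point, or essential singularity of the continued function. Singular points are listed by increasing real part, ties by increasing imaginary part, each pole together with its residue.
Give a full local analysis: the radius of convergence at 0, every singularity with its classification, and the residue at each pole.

Radius of convergence at 0: 3/10.
At 3/10: a logarithmic branch point.
At 11/10: a logarithmic branch point.

Branch term (4/3)*log(1 - α/(11/10)): its argument vanishes at α = 11/10, a logarithmic branch point, modulus 11/10.
Branch term (5/6)*log(1 - α/(3/10)): its argument vanishes at α = 3/10, a logarithmic branch point, modulus 3/10.
The radius of convergence is the smallest modulus among the singular points: 3/10.
List the singular points by increasing real part (a conjugate pair: the negative imaginary part first).


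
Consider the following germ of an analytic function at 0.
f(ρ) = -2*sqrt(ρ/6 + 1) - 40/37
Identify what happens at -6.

The point is an algebraic (square-root) branch point.

The term (-2)*sqrt(1 - ρ/(-6)) has argument 1 - -6/(-6) = 0 at -6: a square-root (algebraic, two-sheeted) branch point; the remaining terms are analytic or single-valued there.


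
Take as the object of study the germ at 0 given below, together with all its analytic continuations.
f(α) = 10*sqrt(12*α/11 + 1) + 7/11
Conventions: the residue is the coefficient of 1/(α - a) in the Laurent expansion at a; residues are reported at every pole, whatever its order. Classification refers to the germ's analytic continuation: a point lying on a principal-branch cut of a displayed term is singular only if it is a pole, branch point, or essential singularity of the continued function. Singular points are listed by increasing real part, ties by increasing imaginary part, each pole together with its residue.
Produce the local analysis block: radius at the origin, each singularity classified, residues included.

Branch term (10)*sqrt(1 - α/(-11/12)): its argument vanishes at α = -11/12, a square-root branch point, modulus 11/12.
The radius of convergence is the smallest modulus among the singular points: 11/12.

Radius of convergence at 0: 11/12.
At -11/12: an algebraic (square-root) branch point.


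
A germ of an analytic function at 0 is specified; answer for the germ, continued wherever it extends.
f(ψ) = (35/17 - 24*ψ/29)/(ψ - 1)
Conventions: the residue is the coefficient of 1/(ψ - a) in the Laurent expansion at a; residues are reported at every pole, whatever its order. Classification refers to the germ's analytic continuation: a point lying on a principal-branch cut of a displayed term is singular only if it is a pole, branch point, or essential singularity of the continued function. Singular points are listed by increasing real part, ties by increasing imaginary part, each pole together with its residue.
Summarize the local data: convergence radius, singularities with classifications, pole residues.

Radius of convergence at 0: 1.
At 1: a pole of order 1; residue 607/493.

Denominator factor (ψ - 1): pole of order 1 at 1, modulus 1.
The radius of convergence is the smallest modulus among the singular points: 1.
At the order-1 pole 1 set g(ψ) = (ψ - (1))*f(ψ) = 35/17 - 24*ψ/29.
Simple pole: residue = g(a) at a = 1, which is 607/493.


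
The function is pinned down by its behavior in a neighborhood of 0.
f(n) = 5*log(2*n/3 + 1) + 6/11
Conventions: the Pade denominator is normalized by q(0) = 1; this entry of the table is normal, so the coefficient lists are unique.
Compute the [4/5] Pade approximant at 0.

The Pade approximant has numerator coefficients [6/11, 577190/139689, 5231030/1257201, 35131720/26401221, 4057580/33944427]; denominator coefficients [1, 55780/38097, 27340/38097, 104960/800037, 45880/7200333, -352/7200333].

Taylor coefficients needed (expand at 0): a_0 = 6/11, a_1 = 10/3, a_2 = -10/9, a_3 = 40/81, a_4 = -20/81, a_5 = 32/243, a_6 = -160/2187, a_7 = 640/15309, a_8 = -160/6561, a_9 = 2560/177147.
Write the denominator as Q(n) = 1 + q1*n + q2*n^2 + q3*n^3 + q4*n^4 + q5*n^5. Requiring Q*f - P = O(n^10) with deg P <= 4 kills the coefficients of n^5..n^9 in Q*f:
  n^5: a_5 + q1*a_4 + q2*a_3 + q3*a_2 + q4*a_1 + q5*a_0 = 0, i.e. 32/243 + (-20/81)*q1 + (40/81)*q2 + (-10/9)*q3 + (10/3)*q4 + (6/11)*q5 = 0.
  n^6: a_6 + q1*a_5 + q2*a_4 + q3*a_3 + q4*a_2 + q5*a_1 = 0, i.e. -160/2187 + (32/243)*q1 + (-20/81)*q2 + (40/81)*q3 + (-10/9)*q4 + (10/3)*q5 = 0.
  n^7: a_7 + q1*a_6 + q2*a_5 + q3*a_4 + q4*a_3 + q5*a_2 = 0, i.e. 640/15309 + (-160/2187)*q1 + (32/243)*q2 + (-20/81)*q3 + (40/81)*q4 + (-10/9)*q5 = 0.
  n^8: a_8 + q1*a_7 + q2*a_6 + q3*a_5 + q4*a_4 + q5*a_3 = 0, i.e. -160/6561 + (640/15309)*q1 + (-160/2187)*q2 + (32/243)*q3 + (-20/81)*q4 + (40/81)*q5 = 0.
  n^9: a_9 + q1*a_8 + q2*a_7 + q3*a_6 + q4*a_5 + q5*a_4 = 0, i.e. 2560/177147 + (-160/6561)*q1 + (640/15309)*q2 + (-160/2187)*q3 + (32/243)*q4 + (-20/81)*q5 = 0.
Solving this linear system: q1 = 55780/38097, q2 = 27340/38097, q3 = 104960/800037, q4 = 45880/7200333, q5 = -352/7200333.
The numerator is Q*f truncated at degree 4: P0 = a_0 = 6/11; P1 = a_1 + q1*a_0 = 577190/139689; P2 = a_2 + q1*a_1 + q2*a_0 = 5231030/1257201; P3 = a_3 + q1*a_2 + q2*a_1 + q3*a_0 = 35131720/26401221; P4 = a_4 + q1*a_3 + q2*a_2 + q3*a_1 + q4*a_0 = 4057580/33944427.


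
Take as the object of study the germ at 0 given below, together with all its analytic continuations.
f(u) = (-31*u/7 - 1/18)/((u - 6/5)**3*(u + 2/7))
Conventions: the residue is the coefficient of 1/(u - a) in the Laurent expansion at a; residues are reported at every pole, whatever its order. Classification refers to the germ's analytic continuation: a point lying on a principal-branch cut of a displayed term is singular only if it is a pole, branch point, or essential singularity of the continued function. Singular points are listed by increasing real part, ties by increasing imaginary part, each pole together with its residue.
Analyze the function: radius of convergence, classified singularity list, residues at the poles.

Denominator factor (u + 2/7): pole of order 1 at -2/7, modulus 2/7.
Denominator factor (u - 6/5)^3: pole of order 3 at 6/5, modulus 6/5.
The radius of convergence is the smallest modulus among the singular points: 2/7.
At the order-1 pole -2/7 set g(u) = (u - (-2/7))*f(u) = (-31*u/7 - 1/18)/(u - 6/5)**3.
Simple pole: residue = g(a) at a = -2/7, which is -933625/2530944.
At the order-3 pole 6/5 set g(u) = (u - (6/5))^3*f(u) = (-31*u/7 - 1/18)/(u + 2/7).
Order-3 pole: residue = g''(a)/2; g''(6/5) = 933625/1265472, so the residue is 933625/2530944.
List the singular points by increasing real part (a conjugate pair: the negative imaginary part first).

Radius of convergence at 0: 2/7.
At -2/7: a pole of order 1; residue -933625/2530944.
At 6/5: a pole of order 3; residue 933625/2530944.


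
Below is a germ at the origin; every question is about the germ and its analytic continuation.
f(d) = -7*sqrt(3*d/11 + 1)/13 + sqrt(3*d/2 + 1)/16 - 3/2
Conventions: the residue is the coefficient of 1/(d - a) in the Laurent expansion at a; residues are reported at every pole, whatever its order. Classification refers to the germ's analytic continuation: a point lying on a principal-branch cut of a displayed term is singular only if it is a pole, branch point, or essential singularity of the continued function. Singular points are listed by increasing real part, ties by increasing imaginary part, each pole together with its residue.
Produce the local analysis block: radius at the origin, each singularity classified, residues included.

Branch term (-7/13)*sqrt(1 - d/(-11/3)): its argument vanishes at d = -11/3, a square-root branch point, modulus 11/3.
Branch term (1/16)*sqrt(1 - d/(-2/3)): its argument vanishes at d = -2/3, a square-root branch point, modulus 2/3.
The radius of convergence is the smallest modulus among the singular points: 2/3.
List the singular points by increasing real part (a conjugate pair: the negative imaginary part first).

Radius of convergence at 0: 2/3.
At -11/3: an algebraic (square-root) branch point.
At -2/3: an algebraic (square-root) branch point.


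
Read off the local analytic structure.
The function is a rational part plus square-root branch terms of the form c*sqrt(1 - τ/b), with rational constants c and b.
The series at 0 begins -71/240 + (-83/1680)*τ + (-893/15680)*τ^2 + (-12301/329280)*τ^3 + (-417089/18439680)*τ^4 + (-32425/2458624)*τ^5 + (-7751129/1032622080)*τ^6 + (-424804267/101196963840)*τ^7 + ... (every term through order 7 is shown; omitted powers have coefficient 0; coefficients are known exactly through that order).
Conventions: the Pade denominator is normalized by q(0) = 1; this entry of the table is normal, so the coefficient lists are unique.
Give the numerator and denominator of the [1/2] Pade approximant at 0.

Taylor coefficients needed (read off): a_0 = -71/240, a_1 = -83/1680, a_2 = -893/15680, a_3 = -12301/329280.
Write the denominator as Q(τ) = 1 + q1*τ + q2*τ^2. Requiring Q*f - P = O(τ^4) with deg P <= 1 kills the coefficients of τ^2..τ^3 in Q*f:
  τ^2: a_2 + q1*a_1 + q2*a_0 = 0, i.e. -893/15680 + (-83/1680)*q1 + (-71/240)*q2 = 0.
  τ^3: a_3 + q1*a_2 + q2*a_1 = 0, i.e. -12301/329280 + (-893/15680)*q1 + (-83/1680)*q2 = 0.
Solving this linear system: q1 = -93002/162653, q2 = -3093109/31879988.
The numerator is Q*f truncated at degree 1: P0 = a_0 = -71/240; P1 = a_1 + q1*a_0 = 2181453/18217136.

The Pade approximant has numerator coefficients [-71/240, 2181453/18217136]; denominator coefficients [1, -93002/162653, -3093109/31879988].


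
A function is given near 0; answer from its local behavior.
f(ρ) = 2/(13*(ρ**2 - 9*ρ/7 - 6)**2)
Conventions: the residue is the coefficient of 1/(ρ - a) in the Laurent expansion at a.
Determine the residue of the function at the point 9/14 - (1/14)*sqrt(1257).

The factor ρ**2 - 9*ρ/7 - 6 splits as (ρ - a)(ρ - a') with a = 9/14 - (1/14)*sqrt(1257), a' = 9/14 + (1/14)*sqrt(1257). At the order-2 pole a set g(ρ) = (ρ - a)^2*f(ρ) = [2/13] / (ρ - a')^2.
Order-2 pole: residue = g'(a); g'(9/14 - (1/14)*sqrt(1257)) = (1372/20540637)*sqrt(1257), so the residue is (1372/20540637)*sqrt(1257).

The residue is (1372/20540637)*sqrt(1257).


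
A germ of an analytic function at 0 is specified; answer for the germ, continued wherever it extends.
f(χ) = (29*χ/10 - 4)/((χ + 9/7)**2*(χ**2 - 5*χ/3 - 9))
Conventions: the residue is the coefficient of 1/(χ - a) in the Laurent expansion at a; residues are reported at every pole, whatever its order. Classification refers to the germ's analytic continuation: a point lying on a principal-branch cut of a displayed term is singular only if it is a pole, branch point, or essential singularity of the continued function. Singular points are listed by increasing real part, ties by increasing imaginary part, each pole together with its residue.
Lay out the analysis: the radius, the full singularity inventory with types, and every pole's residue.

Radius of convergence at 0: 9/7.
At 5/6 - (1/6)*sqrt(349): a pole of order 1; residue 1723183/1950750 + (15300103/340405875)*sqrt(349).
At -9/7: a pole of order 2; residue -1723183/975375.
At 5/6 + (1/6)*sqrt(349): a pole of order 1; residue 1723183/1950750 - (15300103/340405875)*sqrt(349).


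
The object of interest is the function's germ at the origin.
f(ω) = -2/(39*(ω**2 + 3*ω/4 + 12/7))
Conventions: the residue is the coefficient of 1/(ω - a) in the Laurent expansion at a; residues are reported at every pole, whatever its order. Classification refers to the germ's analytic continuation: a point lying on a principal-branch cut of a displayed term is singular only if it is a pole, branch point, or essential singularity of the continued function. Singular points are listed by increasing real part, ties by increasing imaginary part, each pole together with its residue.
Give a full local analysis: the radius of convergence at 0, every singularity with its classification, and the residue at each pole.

Radius of convergence at 0: (2/7)*sqrt(21).
At (-3/8) - ((1/56)*sqrt(4935))*i: a pole of order 1; residue -((8/27495)*sqrt(4935))*i.
At (-3/8) + ((1/56)*sqrt(4935))*i: a pole of order 1; residue ((8/27495)*sqrt(4935))*i.

Denominator factor (ω**2 + 3*ω/4 + 12/7): discriminant -705/112, complex-conjugate roots (-3/8) + ((1/56)*sqrt(4935))*i and (-3/8) - ((1/56)*sqrt(4935))*i; poles of order 1, moduli (2/7)*sqrt(21) and (2/7)*sqrt(21).
The radius of convergence is the smallest modulus among the singular points: (2/7)*sqrt(21).
The factor ω**2 + 3*ω/4 + 12/7 splits as (ω - a)(ω - a') with a = (-3/8) - ((1/56)*sqrt(4935))*i, a' = (-3/8) + ((1/56)*sqrt(4935))*i. At the order-1 pole a set g(ω) = (ω - a)*f(ω) = [-2/39] / (ω - a').
Simple pole: residue = g(a) at a = (-3/8) - ((1/56)*sqrt(4935))*i, which is -((8/27495)*sqrt(4935))*i.
The factor ω**2 + 3*ω/4 + 12/7 splits as (ω - a)(ω - a') with a = (-3/8) + ((1/56)*sqrt(4935))*i, a' = (-3/8) - ((1/56)*sqrt(4935))*i. At the order-1 pole a set g(ω) = (ω - a)*f(ω) = [-2/39] / (ω - a').
Simple pole: residue = g(a) at a = (-3/8) + ((1/56)*sqrt(4935))*i, which is ((8/27495)*sqrt(4935))*i.
List the singular points by increasing real part (a conjugate pair: the negative imaginary part first).


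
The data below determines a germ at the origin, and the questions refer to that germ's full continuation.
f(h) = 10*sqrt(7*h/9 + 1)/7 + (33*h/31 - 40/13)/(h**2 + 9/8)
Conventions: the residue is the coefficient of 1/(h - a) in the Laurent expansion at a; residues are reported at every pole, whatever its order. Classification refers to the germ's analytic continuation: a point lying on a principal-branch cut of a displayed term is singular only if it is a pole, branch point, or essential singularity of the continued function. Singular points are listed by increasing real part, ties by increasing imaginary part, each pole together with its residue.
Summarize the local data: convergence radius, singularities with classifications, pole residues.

Radius of convergence at 0: (3/4)*sqrt(2).
At -9/7: an algebraic (square-root) branch point.
At -((3/4)*sqrt(2))*i: a pole of order 1; residue (33/62) - ((40/39)*sqrt(2))*i.
At ((3/4)*sqrt(2))*i: a pole of order 1; residue (33/62) + ((40/39)*sqrt(2))*i.

Denominator factor (h**2 + 9/8): discriminant -9/2, complex-conjugate roots ((3/4)*sqrt(2))*i and -((3/4)*sqrt(2))*i; poles of order 1, moduli (3/4)*sqrt(2) and (3/4)*sqrt(2).
Branch term (10/7)*sqrt(1 - h/(-9/7)): its argument vanishes at h = -9/7, a square-root branch point, modulus 9/7.
The radius of convergence is the smallest modulus among the singular points: (3/4)*sqrt(2).
The branch term is analytic at -((3/4)*sqrt(2))*i and contributes nothing to the residue; only the rational part matters.
The factor h**2 + 9/8 splits as (h - a)(h - a') with a = -((3/4)*sqrt(2))*i, a' = ((3/4)*sqrt(2))*i. At the order-1 pole a set g(h) = (h - a)*(rational part) = [33*h/31 - 40/13] / (h - a').
Simple pole: residue = g(a) at a = -((3/4)*sqrt(2))*i, which is (33/62) - ((40/39)*sqrt(2))*i.
The branch term is analytic at ((3/4)*sqrt(2))*i and contributes nothing to the residue; only the rational part matters.
The factor h**2 + 9/8 splits as (h - a)(h - a') with a = ((3/4)*sqrt(2))*i, a' = -((3/4)*sqrt(2))*i. At the order-1 pole a set g(h) = (h - a)*(rational part) = [33*h/31 - 40/13] / (h - a').
Simple pole: residue = g(a) at a = ((3/4)*sqrt(2))*i, which is (33/62) + ((40/39)*sqrt(2))*i.
List the singular points by increasing real part (a conjugate pair: the negative imaginary part first).


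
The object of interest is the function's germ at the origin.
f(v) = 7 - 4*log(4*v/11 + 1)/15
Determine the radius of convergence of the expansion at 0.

Branch term (-4/15)*log(1 - v/(-11/4)): its argument vanishes at v = -11/4, a logarithmic branch point, modulus 11/4.
The radius of convergence is the smallest modulus among the singular points: 11/4.

The radius of convergence is 11/4.


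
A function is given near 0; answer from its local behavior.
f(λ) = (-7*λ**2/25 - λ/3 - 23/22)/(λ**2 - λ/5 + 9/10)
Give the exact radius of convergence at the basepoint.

Denominator factor (λ**2 - λ/5 + 9/10): discriminant -89/25, complex-conjugate roots (1/10) + ((1/10)*sqrt(89))*i and (1/10) - ((1/10)*sqrt(89))*i; poles of order 1, moduli (3/10)*sqrt(10) and (3/10)*sqrt(10).
The radius of convergence is the smallest modulus among the singular points: (3/10)*sqrt(10).

The radius of convergence is (3/10)*sqrt(10).


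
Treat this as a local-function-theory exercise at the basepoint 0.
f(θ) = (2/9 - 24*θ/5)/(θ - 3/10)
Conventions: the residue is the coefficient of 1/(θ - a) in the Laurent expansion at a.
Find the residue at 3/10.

At the order-1 pole 3/10 set g(θ) = (θ - (3/10))*f(θ) = 2/9 - 24*θ/5.
Simple pole: residue = g(a) at a = 3/10, which is -274/225.

The residue is -274/225.


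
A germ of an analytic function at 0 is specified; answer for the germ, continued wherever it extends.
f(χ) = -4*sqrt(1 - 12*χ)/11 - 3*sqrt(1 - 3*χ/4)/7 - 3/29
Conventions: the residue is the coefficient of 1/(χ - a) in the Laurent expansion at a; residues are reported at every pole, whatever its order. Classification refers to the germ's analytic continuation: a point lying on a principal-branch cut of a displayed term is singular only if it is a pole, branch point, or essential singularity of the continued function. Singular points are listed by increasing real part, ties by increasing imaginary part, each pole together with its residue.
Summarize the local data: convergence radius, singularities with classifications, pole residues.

Radius of convergence at 0: 1/12.
At 1/12: an algebraic (square-root) branch point.
At 4/3: an algebraic (square-root) branch point.

Branch term (-3/7)*sqrt(1 - χ/(4/3)): its argument vanishes at χ = 4/3, a square-root branch point, modulus 4/3.
Branch term (-4/11)*sqrt(1 - χ/(1/12)): its argument vanishes at χ = 1/12, a square-root branch point, modulus 1/12.
The radius of convergence is the smallest modulus among the singular points: 1/12.
List the singular points by increasing real part (a conjugate pair: the negative imaginary part first).


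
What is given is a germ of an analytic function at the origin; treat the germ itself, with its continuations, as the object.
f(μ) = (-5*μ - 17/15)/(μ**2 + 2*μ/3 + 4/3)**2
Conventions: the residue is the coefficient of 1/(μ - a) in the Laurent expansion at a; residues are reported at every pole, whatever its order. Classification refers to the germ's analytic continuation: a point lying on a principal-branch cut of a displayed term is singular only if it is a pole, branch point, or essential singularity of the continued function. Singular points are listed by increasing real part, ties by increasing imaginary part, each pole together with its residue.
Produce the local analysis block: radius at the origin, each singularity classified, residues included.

Radius of convergence at 0: (2/3)*sqrt(3).
At (-1/3) - ((1/3)*sqrt(11))*i: a pole of order 2; residue ((18/605)*sqrt(11))*i.
At (-1/3) + ((1/3)*sqrt(11))*i: a pole of order 2; residue -((18/605)*sqrt(11))*i.


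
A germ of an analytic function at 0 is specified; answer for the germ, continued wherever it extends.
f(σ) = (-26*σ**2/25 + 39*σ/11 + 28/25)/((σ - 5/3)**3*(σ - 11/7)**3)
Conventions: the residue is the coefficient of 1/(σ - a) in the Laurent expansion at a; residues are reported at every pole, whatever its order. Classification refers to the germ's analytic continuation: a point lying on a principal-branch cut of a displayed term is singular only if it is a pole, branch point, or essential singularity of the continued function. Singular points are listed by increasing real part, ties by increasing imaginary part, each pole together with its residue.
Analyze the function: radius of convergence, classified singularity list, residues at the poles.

Denominator factor (σ - 11/7)^3: pole of order 3 at 11/7, modulus 11/7.
Denominator factor (σ - 5/3)^3: pole of order 3 at 5/3, modulus 5/3.
The radius of convergence is the smallest modulus among the singular points: 11/7.
At the order-3 pole 11/7 set g(σ) = (σ - (11/7))^3*f(σ) = (-26*σ**2/25 + 39*σ/11 + 28/25)/(σ - 5/3)**3.
Order-3 pole: residue = g''(a)/2; g''(11/7) = -3482997273/550, so the residue is -3482997273/1100.
At the order-3 pole 5/3 set g(σ) = (σ - (5/3))^3*f(σ) = (-26*σ**2/25 + 39*σ/11 + 28/25)/(σ - 11/7)**3.
Order-3 pole: residue = g''(a)/2; g''(5/3) = 3482997273/550, so the residue is 3482997273/1100.
List the singular points by increasing real part (a conjugate pair: the negative imaginary part first).

Radius of convergence at 0: 11/7.
At 11/7: a pole of order 3; residue -3482997273/1100.
At 5/3: a pole of order 3; residue 3482997273/1100.


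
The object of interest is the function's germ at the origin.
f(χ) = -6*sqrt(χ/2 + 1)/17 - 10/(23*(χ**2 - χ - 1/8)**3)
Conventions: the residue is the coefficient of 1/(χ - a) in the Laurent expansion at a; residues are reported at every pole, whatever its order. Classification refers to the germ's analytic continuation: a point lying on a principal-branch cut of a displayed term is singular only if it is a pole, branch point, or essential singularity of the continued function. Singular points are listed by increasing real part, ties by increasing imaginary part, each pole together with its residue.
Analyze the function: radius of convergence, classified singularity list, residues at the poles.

Denominator factor (χ**2 - χ - 1/8)^3: discriminant 3/2, real irrational roots 1/2 + (1/4)*sqrt(6) and 1/2 - (1/4)*sqrt(6); poles of order 3, moduli 1/2 + (1/4)*sqrt(6) and -1/2 + (1/4)*sqrt(6).
Branch term (-6/17)*sqrt(1 - χ/(-2)): its argument vanishes at χ = -2, a square-root branch point, modulus 2.
The radius of convergence is the smallest modulus among the singular points: -1/2 + (1/4)*sqrt(6).
The branch term is analytic at 1/2 - (1/4)*sqrt(6) and contributes nothing to the residue; only the rational part matters.
The factor χ**2 - χ - 1/8 splits as (χ - a)(χ - a') with a = 1/2 - (1/4)*sqrt(6), a' = 1/2 + (1/4)*sqrt(6). At the order-3 pole a set g(χ) = (χ - a)^3*(rational part) = [-10/23] / (χ - a')^3.
Order-3 pole: residue = g''(a)/2; g''(1/2 - (1/4)*sqrt(6)) = (160/207)*sqrt(6), so the residue is (80/207)*sqrt(6).
The branch term is analytic at 1/2 + (1/4)*sqrt(6) and contributes nothing to the residue; only the rational part matters.
The factor χ**2 - χ - 1/8 splits as (χ - a)(χ - a') with a = 1/2 + (1/4)*sqrt(6), a' = 1/2 - (1/4)*sqrt(6). At the order-3 pole a set g(χ) = (χ - a)^3*(rational part) = [-10/23] / (χ - a')^3.
Order-3 pole: residue = g''(a)/2; g''(1/2 + (1/4)*sqrt(6)) = -(160/207)*sqrt(6), so the residue is -(80/207)*sqrt(6).
List the singular points by increasing real part (a conjugate pair: the negative imaginary part first).

Radius of convergence at 0: -1/2 + (1/4)*sqrt(6).
At -2: an algebraic (square-root) branch point.
At 1/2 - (1/4)*sqrt(6): a pole of order 3; residue (80/207)*sqrt(6).
At 1/2 + (1/4)*sqrt(6): a pole of order 3; residue -(80/207)*sqrt(6).


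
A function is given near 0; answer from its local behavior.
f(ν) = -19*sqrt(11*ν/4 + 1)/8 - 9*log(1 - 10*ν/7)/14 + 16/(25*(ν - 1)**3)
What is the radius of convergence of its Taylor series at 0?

The radius of convergence is 4/11.

Denominator factor (ν - 1)^3: pole of order 3 at 1, modulus 1.
Branch term (-19/8)*sqrt(1 - ν/(-4/11)): its argument vanishes at ν = -4/11, a square-root branch point, modulus 4/11.
Branch term (-9/14)*log(1 - ν/(7/10)): its argument vanishes at ν = 7/10, a logarithmic branch point, modulus 7/10.
The radius of convergence is the smallest modulus among the singular points: 4/11.


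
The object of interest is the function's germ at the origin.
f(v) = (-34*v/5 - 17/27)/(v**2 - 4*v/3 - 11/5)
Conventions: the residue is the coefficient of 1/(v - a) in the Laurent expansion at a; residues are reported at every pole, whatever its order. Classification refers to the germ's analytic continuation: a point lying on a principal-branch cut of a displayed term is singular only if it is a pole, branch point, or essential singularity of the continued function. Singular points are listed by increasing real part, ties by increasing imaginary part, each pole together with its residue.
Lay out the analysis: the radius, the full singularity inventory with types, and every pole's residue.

Radius of convergence at 0: -2/3 + (1/15)*sqrt(595).
At 2/3 - (1/15)*sqrt(595): a pole of order 1; residue -17/5 + (41/630)*sqrt(595).
At 2/3 + (1/15)*sqrt(595): a pole of order 1; residue -17/5 - (41/630)*sqrt(595).

Denominator factor (v**2 - 4*v/3 - 11/5): discriminant 476/45, real irrational roots 2/3 + (1/15)*sqrt(595) and 2/3 - (1/15)*sqrt(595); poles of order 1, moduli 2/3 + (1/15)*sqrt(595) and -2/3 + (1/15)*sqrt(595).
The radius of convergence is the smallest modulus among the singular points: -2/3 + (1/15)*sqrt(595).
The factor v**2 - 4*v/3 - 11/5 splits as (v - a)(v - a') with a = 2/3 - (1/15)*sqrt(595), a' = 2/3 + (1/15)*sqrt(595). At the order-1 pole a set g(v) = (v - a)*f(v) = [-34*v/5 - 17/27] / (v - a').
Simple pole: residue = g(a) at a = 2/3 - (1/15)*sqrt(595), which is -17/5 + (41/630)*sqrt(595).
The factor v**2 - 4*v/3 - 11/5 splits as (v - a)(v - a') with a = 2/3 + (1/15)*sqrt(595), a' = 2/3 - (1/15)*sqrt(595). At the order-1 pole a set g(v) = (v - a)*f(v) = [-34*v/5 - 17/27] / (v - a').
Simple pole: residue = g(a) at a = 2/3 + (1/15)*sqrt(595), which is -17/5 - (41/630)*sqrt(595).
List the singular points by increasing real part (a conjugate pair: the negative imaginary part first).


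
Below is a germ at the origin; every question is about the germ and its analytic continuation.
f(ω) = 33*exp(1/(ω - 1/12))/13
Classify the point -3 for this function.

There is no denominator, hence no pole anywhere.
The essential point of exp(1/(ω - (1/12))) is 1/12, not -3.
So the germ continues analytically to -3.

The point is a regular point.


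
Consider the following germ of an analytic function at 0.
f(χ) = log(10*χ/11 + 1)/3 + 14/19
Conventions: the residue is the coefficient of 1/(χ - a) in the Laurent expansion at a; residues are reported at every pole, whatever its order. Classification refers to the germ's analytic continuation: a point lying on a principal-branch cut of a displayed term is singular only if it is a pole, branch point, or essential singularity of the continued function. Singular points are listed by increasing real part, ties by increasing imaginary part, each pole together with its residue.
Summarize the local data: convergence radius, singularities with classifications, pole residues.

Radius of convergence at 0: 11/10.
At -11/10: a logarithmic branch point.

Branch term (1/3)*log(1 - χ/(-11/10)): its argument vanishes at χ = -11/10, a logarithmic branch point, modulus 11/10.
The radius of convergence is the smallest modulus among the singular points: 11/10.


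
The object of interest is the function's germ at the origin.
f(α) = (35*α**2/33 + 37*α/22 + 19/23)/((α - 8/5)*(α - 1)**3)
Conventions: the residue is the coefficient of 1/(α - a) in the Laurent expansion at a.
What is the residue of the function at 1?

At the order-3 pole 1 set g(α) = (α - (1))^3*f(α) = (35*α**2/33 + 37*α/22 + 19/23)/(α - 8/5).
Order-3 pole: residue = g''(a)/2; g''(1) = -1182550/20493, so the residue is -591275/20493.

The residue is -591275/20493.


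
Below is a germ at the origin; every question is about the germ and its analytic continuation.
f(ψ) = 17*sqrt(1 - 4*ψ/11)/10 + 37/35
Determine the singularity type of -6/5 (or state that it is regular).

There is no denominator, hence no pole anywhere.
Branch term sqrt(1 - ψ/(11/4)): argument at -6/5 is 79/55, nonzero, so -6/5 is not its branch point (a point on a principal cut is still regular for the continued germ).
So the germ continues analytically to -6/5.

The point is a regular point.


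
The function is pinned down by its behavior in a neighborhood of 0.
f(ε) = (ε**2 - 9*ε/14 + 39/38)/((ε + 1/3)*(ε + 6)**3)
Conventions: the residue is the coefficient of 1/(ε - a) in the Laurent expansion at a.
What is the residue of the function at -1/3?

The residue is 4854/653429.

At the order-1 pole -1/3 set g(ε) = (ε - (-1/3))*f(ε) = (ε**2 - 9*ε/14 + 39/38)/(ε + 6)**3.
Simple pole: residue = g(a) at a = -1/3, which is 4854/653429.


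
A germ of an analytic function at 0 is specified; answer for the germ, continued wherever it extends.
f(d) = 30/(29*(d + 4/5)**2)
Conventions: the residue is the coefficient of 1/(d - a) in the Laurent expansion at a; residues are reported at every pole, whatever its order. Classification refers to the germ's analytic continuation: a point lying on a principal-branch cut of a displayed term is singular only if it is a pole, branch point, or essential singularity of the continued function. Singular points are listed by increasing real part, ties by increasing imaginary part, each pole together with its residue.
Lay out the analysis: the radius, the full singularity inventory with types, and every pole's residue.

Denominator factor (d + 4/5)^2: pole of order 2 at -4/5, modulus 4/5.
The radius of convergence is the smallest modulus among the singular points: 4/5.
At the order-2 pole -4/5 set g(d) = (d - (-4/5))^2*f(d) = 30/29.
Order-2 pole: residue = g'(a); g'(-4/5) = 0, so the residue is 0.

Radius of convergence at 0: 4/5.
At -4/5: a pole of order 2; residue 0.


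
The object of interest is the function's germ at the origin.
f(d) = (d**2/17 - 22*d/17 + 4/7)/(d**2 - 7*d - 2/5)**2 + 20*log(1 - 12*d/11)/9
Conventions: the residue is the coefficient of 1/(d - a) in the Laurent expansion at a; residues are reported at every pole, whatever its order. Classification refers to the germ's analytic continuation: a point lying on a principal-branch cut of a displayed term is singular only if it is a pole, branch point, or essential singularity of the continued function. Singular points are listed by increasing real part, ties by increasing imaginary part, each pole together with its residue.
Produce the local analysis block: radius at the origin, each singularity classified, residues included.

Radius of convergence at 0: -7/2 + (1/10)*sqrt(1265).
At 7/2 - (1/10)*sqrt(1265): a pole of order 2; residue -(206/331177)*sqrt(1265).
At 11/12: a logarithmic branch point.
At 7/2 + (1/10)*sqrt(1265): a pole of order 2; residue (206/331177)*sqrt(1265).
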